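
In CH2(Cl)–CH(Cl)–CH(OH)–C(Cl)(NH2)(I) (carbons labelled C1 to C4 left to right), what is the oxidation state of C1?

C1 has one bond to C (0), one bond to H (-1), one bond to Cl (+1), one bond to H (-1).
Oxidation state = 0 − 1 + 1 − 1 = -1.

-1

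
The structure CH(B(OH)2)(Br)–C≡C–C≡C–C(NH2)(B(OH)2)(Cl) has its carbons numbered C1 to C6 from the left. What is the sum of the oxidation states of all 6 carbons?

0

Tallying each carbon's bonds:
C1: 1C, 1H, 1Br, 1B → 0 − 1 + 1 − 1 = -1
C2: 4C → 0 = 0
C3: 4C → 0 = 0
C4: 4C → 0 = 0
C5: 4C → 0 = 0
C6: 1C, 1N, 1Cl, 1B → 0 + 1 + 1 − 1 = +1
Sum = -1 + 0 + 0 + 0 + 0 + 1 = 0.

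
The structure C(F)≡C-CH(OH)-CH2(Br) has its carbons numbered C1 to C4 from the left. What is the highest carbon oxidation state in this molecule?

Tallying each carbon's bonds:
C1: 3C, 1F → 0 + 1 = +1
C2: 4C → 0 = 0
C3: 2C, 1H, 1O → 0 − 1 + 1 = 0
C4: 1C, 2H, 1Br → 0 − 2 + 1 = -1
The highest value is +1.

+1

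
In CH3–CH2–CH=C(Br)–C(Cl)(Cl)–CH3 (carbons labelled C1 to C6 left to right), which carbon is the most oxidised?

C5

Tallying each carbon's bonds:
C1: 1C, 3H → 0 − 3 = -3
C2: 2C, 2H → 0 − 2 = -2
C3: 3C, 1H → 0 − 1 = -1
C4: 3C, 1Br → 0 + 1 = +1
C5: 2C, 2Cl → 0 + 2 = +2
C6: 1C, 3H → 0 − 3 = -3
The most oxidised carbon is C5 at +2.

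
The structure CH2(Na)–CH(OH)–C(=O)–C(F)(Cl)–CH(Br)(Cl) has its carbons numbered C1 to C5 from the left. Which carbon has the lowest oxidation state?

C1

Bonds to more-electronegative neighbours contribute +1 each, bonds to H or metals contribute −1 each, and C–C bonds contribute 0. Tallying each carbon:
C1: 1C, 2H, 1Na → 0 − 2 − 1 = -3
C2: 2C, 1H, 1O → 0 − 1 + 1 = 0
C3: 2C, 2O → 0 + 2 = +2
C4: 2C, 1F, 1Cl → 0 + 1 + 1 = +2
C5: 1C, 1H, 1Cl, 1Br → 0 − 1 + 1 + 1 = +1
The most reduced carbon is C1 at -3.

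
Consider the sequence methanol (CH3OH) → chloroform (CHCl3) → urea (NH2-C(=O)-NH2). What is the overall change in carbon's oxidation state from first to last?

+6

Carbon oxidation states along the series — methanol: -2, chloroform: +2, urea: +4.
Net change = +4 − (-2) = +6.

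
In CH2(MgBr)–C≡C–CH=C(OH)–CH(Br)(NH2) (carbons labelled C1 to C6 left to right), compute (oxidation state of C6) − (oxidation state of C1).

+4

C6: 1C, 1H, 1N, 1Br → 0 − 1 + 1 + 1 = +1
C1: 1C, 2H, 1Mg → 0 − 2 − 1 = -3
Difference: +1 − (-3) = +4.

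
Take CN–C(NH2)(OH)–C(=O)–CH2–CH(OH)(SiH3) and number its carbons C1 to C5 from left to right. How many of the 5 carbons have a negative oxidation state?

Bonds to more-electronegative neighbours contribute +1 each, bonds to H or metals contribute −1 each, and C–C bonds contribute 0. Tallying each carbon:
C1: 1C, 3N → 0 + 3 = +3
C2: 2C, 1O, 1N → 0 + 1 + 1 = +2
C3: 2C, 2O → 0 + 2 = +2
C4: 2C, 2H → 0 − 2 = -2
C5: 1C, 1H, 1O, 1Si → 0 − 1 + 1 − 1 = -1
2 carbons (C4, C5) meet the condition.

2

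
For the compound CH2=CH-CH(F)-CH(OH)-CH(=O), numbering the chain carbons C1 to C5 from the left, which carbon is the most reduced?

Tallying each carbon's bonds:
C1: 2C, 2H → 0 − 2 = -2
C2: 3C, 1H → 0 − 1 = -1
C3: 2C, 1H, 1F → 0 − 1 + 1 = 0
C4: 2C, 1H, 1O → 0 − 1 + 1 = 0
C5: 1C, 1H, 2O → 0 − 1 + 2 = +1
The most reduced carbon is C1 at -2.

C1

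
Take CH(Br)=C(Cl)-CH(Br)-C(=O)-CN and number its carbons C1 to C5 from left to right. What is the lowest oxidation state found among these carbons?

Tallying each carbon's bonds:
C1: 2C, 1H, 1Br → 0 − 1 + 1 = 0
C2: 3C, 1Cl → 0 + 1 = +1
C3: 2C, 1H, 1Br → 0 − 1 + 1 = 0
C4: 2C, 2O → 0 + 2 = +2
C5: 1C, 3N → 0 + 3 = +3
The lowest value is 0.

0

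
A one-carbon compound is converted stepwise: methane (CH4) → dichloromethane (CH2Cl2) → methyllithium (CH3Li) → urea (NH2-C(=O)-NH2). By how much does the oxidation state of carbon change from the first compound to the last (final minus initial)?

+8

Carbon oxidation states along the series — methane: -4, dichloromethane: 0, methyllithium: -4, urea: +4.
Net change = +4 − (-4) = +8.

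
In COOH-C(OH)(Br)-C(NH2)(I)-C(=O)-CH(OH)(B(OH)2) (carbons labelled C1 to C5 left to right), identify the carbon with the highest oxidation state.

Tallying each carbon's bonds:
C1: 1C, 3O → 0 + 3 = +3
C2: 2C, 1O, 1Br → 0 + 1 + 1 = +2
C3: 2C, 1N, 1I → 0 + 1 + 1 = +2
C4: 2C, 2O → 0 + 2 = +2
C5: 1C, 1H, 1O, 1B → 0 − 1 + 1 − 1 = -1
The most oxidised carbon is C1 at +3.

C1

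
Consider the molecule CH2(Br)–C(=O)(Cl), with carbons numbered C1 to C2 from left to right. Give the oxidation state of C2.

C2 has one bond to C (0), a double bond to O (2×+1 = +2), one bond to Cl (+1).
Oxidation state = 0 + 2 + 1 = +3.

+3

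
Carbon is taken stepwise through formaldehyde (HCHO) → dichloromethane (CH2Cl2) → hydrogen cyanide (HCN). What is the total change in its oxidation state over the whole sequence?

Carbon oxidation states along the series — formaldehyde: 0, dichloromethane: 0, hydrogen cyanide: +2.
Net change = +2 − (0) = +2.

+2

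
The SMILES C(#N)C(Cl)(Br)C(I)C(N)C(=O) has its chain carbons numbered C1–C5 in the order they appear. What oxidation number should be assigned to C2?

+2

Assign +1 per bond to O/N/halogen, −1 per bond to H or an electropositive element, and 0 per bond to carbon.
C2 has one bond to C (0), one bond to C (0), one bond to Cl (+1), one bond to Br (+1).
Oxidation state = 0 + 0 + 1 + 1 = +2.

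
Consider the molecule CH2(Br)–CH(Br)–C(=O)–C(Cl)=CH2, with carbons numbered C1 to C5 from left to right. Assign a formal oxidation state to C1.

Each bond to a more electronegative atom (O, N, halogen) counts +1, each bond to a less electronegative atom (H, metal, B, Si) counts −1, and each C–C bond counts 0.
C1 has one bond to C (0), one bond to H (-1), one bond to H (-1), one bond to Br (+1).
Oxidation state = 0 − 1 − 1 + 1 = -1.

-1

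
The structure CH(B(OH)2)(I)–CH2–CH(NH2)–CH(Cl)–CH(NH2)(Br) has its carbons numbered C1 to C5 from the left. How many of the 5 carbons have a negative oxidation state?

Tallying each carbon's bonds:
C1: 1C, 1H, 1I, 1B → 0 − 1 + 1 − 1 = -1
C2: 2C, 2H → 0 − 2 = -2
C3: 2C, 1H, 1N → 0 − 1 + 1 = 0
C4: 2C, 1H, 1Cl → 0 − 1 + 1 = 0
C5: 1C, 1H, 1N, 1Br → 0 − 1 + 1 + 1 = +1
2 carbons (C1, C2) meet the condition.

2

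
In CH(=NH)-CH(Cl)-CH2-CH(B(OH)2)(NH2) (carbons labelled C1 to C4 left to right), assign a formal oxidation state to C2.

C2 has one bond to C (0), one bond to C (0), one bond to Cl (+1), one bond to H (-1).
Oxidation state = 0 + 0 + 1 − 1 = 0.

0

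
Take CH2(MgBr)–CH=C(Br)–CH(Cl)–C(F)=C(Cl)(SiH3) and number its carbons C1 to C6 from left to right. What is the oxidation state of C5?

Bonds to more-electronegative neighbours contribute +1 each, bonds to H or metals contribute −1 each, and C–C bonds contribute 0.
C5 has one bond to C (0), a double bond to C (2×0 = 0), one bond to F (+1).
Oxidation state = 0 + 0 + 1 = +1.

+1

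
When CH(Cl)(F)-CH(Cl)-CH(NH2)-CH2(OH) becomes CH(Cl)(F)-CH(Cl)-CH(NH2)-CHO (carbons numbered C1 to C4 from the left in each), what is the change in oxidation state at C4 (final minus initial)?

+2

Before: C4 has 1 bond to C, 2 bonds to H, 1 bond to O → oxidation state -1.
After: C4 has 1 bond to C, 1 bond to H, 2 bonds to O → oxidation state +1.
Δ = +1 − (-1) = +2, so this is an oxidation at C4.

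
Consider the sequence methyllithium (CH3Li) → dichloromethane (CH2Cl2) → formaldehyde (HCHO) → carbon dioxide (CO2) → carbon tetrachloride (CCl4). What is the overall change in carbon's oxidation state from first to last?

+8

Carbon oxidation states along the series — methyllithium: -4, dichloromethane: 0, formaldehyde: 0, carbon dioxide: +4, carbon tetrachloride: +4.
Net change = +4 − (-4) = +8.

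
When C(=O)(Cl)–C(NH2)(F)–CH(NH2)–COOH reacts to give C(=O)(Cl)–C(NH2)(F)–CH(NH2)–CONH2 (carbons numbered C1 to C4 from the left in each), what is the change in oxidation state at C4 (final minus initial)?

0

Before: C4 has 1 bond to C, 3 bonds to O → oxidation state +3.
After: C4 has 1 bond to C, 2 bonds to O, 1 bond to N → oxidation state +3.
Δ = +3 − (+3) = 0, so no net redox change at C4.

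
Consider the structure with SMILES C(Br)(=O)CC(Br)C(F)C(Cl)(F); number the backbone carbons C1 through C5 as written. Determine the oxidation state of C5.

+1

Assign +1 per bond to O/N/halogen, −1 per bond to H or an electropositive element, and 0 per bond to carbon.
C5 has one bond to C (0), one bond to Cl (+1), one bond to H (-1), one bond to F (+1).
Oxidation state = 0 + 1 − 1 + 1 = +1.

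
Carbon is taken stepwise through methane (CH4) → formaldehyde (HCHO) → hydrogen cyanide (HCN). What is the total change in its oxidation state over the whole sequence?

+6

Carbon oxidation states along the series — methane: -4, formaldehyde: 0, hydrogen cyanide: +2.
Net change = +2 − (-4) = +6.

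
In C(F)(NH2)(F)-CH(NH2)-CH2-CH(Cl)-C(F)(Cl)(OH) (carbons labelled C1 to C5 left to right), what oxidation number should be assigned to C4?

Each bond to a more electronegative atom (O, N, halogen) counts +1, each bond to a less electronegative atom (H, metal, B, Si) counts −1, and each C–C bond counts 0.
C4 has one bond to C (0), one bond to C (0), one bond to Cl (+1), one bond to H (-1).
Oxidation state = 0 + 0 + 1 − 1 = 0.

0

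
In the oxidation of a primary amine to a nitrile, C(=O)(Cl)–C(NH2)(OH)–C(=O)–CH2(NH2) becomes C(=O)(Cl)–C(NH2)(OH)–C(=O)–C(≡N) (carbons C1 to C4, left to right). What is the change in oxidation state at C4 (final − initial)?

Before: C4 has 1 bond to C, 2 bonds to H, 1 bond to N → oxidation state -1.
After: C4 has 1 bond to C, 3 bonds to N → oxidation state +3.
Δ = +3 − (-1) = +4, so this is an oxidation at C4.

+4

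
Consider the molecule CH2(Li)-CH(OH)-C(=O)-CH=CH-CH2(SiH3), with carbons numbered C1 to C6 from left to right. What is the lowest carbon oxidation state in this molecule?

-3

Count +1 for every bond to an atom more electronegative than carbon and −1 for every bond to one less electronegative; C–C bonds are 0. Tallying each carbon:
C1: 1C, 2H, 1Li → 0 − 2 − 1 = -3
C2: 2C, 1H, 1O → 0 − 1 + 1 = 0
C3: 2C, 2O → 0 + 2 = +2
C4: 3C, 1H → 0 − 1 = -1
C5: 3C, 1H → 0 − 1 = -1
C6: 1C, 2H, 1Si → 0 − 2 − 1 = -3
The lowest value is -3.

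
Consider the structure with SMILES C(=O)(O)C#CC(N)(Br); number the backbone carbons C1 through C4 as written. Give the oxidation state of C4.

C4 has one bond to C (0), one bond to H (-1), one bond to N (+1), one bond to Br (+1).
Oxidation state = 0 − 1 + 1 + 1 = +1.

+1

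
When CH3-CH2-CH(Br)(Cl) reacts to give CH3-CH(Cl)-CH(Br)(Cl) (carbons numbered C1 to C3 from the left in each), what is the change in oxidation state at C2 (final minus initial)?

+2

Before: C2 has 2 bonds to C, 2 bonds to H → oxidation state -2.
After: C2 has 2 bonds to C, 1 bond to H, 1 bond to Cl → oxidation state 0.
Δ = 0 − (-2) = +2, so this is an oxidation at C2.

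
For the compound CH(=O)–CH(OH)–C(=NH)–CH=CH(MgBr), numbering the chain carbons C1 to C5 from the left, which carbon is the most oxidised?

C3

Tallying each carbon's bonds:
C1: 1C, 1H, 2O → 0 − 1 + 2 = +1
C2: 2C, 1H, 1O → 0 − 1 + 1 = 0
C3: 2C, 2N → 0 + 2 = +2
C4: 3C, 1H → 0 − 1 = -1
C5: 2C, 1H, 1Mg → 0 − 1 − 1 = -2
The most oxidised carbon is C3 at +2.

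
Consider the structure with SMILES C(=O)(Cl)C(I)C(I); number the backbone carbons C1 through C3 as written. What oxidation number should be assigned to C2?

C2 has one bond to C (0), one bond to C (0), one bond to H (-1), one bond to I (+1).
Oxidation state = 0 + 0 − 1 + 1 = 0.

0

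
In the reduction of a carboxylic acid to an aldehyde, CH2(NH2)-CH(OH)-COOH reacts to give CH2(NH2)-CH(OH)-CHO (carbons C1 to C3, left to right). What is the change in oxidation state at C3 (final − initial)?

Before: C3 has 1 bond to C, 3 bonds to O → oxidation state +3.
After: C3 has 1 bond to C, 1 bond to H, 2 bonds to O → oxidation state +1.
Δ = +1 − (+3) = -2, so this is a reduction at C3.

-2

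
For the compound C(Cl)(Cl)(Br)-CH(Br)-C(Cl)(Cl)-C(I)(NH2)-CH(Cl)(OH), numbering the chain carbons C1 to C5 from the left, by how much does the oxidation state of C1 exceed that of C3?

C1: 1C, 2Cl, 1Br → 0 + 2 + 1 = +3
C3: 2C, 2Cl → 0 + 2 = +2
Difference: +3 − (+2) = +1.

+1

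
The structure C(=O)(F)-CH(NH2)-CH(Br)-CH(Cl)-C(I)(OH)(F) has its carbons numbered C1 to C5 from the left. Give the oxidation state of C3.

C3 has one bond to C (0), one bond to C (0), one bond to H (-1), one bond to Br (+1).
Oxidation state = 0 + 0 − 1 + 1 = 0.

0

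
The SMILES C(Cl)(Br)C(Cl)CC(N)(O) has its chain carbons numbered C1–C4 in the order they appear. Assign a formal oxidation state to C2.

0

Count +1 for every bond to an atom more electronegative than carbon and −1 for every bond to one less electronegative; C–C bonds are 0.
C2 has one bond to C (0), one bond to C (0), one bond to Cl (+1), one bond to H (-1).
Oxidation state = 0 + 0 + 1 − 1 = 0.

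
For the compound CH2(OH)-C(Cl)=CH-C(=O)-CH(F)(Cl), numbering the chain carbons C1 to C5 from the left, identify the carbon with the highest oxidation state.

C4

Bonds to more-electronegative neighbours contribute +1 each, bonds to H or metals contribute −1 each, and C–C bonds contribute 0. Tallying each carbon:
C1: 1C, 2H, 1O → 0 − 2 + 1 = -1
C2: 3C, 1Cl → 0 + 1 = +1
C3: 3C, 1H → 0 − 1 = -1
C4: 2C, 2O → 0 + 2 = +2
C5: 1C, 1H, 1F, 1Cl → 0 − 1 + 1 + 1 = +1
The most oxidised carbon is C4 at +2.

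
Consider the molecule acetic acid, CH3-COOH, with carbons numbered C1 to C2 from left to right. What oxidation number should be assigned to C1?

-3

Bonds to more-electronegative neighbours contribute +1 each, bonds to H or metals contribute −1 each, and C–C bonds contribute 0.
C1 has one bond to H (-1), one bond to H (-1), one bond to H (-1), one bond to C (0).
Oxidation state = -1 − 1 − 1 + 0 = -3.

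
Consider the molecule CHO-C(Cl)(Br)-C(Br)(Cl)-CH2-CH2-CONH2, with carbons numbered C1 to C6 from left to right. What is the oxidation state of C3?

Each bond to a more electronegative atom (O, N, halogen) counts +1, each bond to a less electronegative atom (H, metal, B, Si) counts −1, and each C–C bond counts 0.
C3 has one bond to C (0), one bond to C (0), one bond to Br (+1), one bond to Cl (+1).
Oxidation state = 0 + 0 + 1 + 1 = +2.

+2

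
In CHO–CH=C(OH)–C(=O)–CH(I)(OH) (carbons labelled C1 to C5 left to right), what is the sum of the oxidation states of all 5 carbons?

Tallying each carbon's bonds:
C1: 1C, 1H, 2O → 0 − 1 + 2 = +1
C2: 3C, 1H → 0 − 1 = -1
C3: 3C, 1O → 0 + 1 = +1
C4: 2C, 2O → 0 + 2 = +2
C5: 1C, 1H, 1O, 1I → 0 − 1 + 1 + 1 = +1
Sum = +1 − 1 + 1 + 2 + 1 = +4.

+4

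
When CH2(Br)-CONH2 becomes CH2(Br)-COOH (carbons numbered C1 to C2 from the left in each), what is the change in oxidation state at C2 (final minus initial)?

Before: C2 has 1 bond to C, 2 bonds to O, 1 bond to N → oxidation state +3.
After: C2 has 1 bond to C, 3 bonds to O → oxidation state +3.
Δ = +3 − (+3) = 0, so no net redox change at C2.

0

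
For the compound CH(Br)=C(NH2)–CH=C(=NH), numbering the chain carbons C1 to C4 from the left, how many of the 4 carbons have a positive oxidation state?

Assign +1 per bond to O/N/halogen, −1 per bond to H or an electropositive element, and 0 per bond to carbon. Tallying each carbon:
C1: 2C, 1H, 1Br → 0 − 1 + 1 = 0
C2: 3C, 1N → 0 + 1 = +1
C3: 3C, 1H → 0 − 1 = -1
C4: 2C, 2N → 0 + 2 = +2
2 carbons (C2, C4) meet the condition.

2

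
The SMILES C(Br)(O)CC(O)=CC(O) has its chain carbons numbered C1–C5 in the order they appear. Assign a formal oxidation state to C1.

+1

Each bond to a more electronegative atom (O, N, halogen) counts +1, each bond to a less electronegative atom (H, metal, B, Si) counts −1, and each C–C bond counts 0.
C1 has one bond to C (0), one bond to Br (+1), one bond to O (+1), one bond to H (-1).
Oxidation state = 0 + 1 + 1 − 1 = +1.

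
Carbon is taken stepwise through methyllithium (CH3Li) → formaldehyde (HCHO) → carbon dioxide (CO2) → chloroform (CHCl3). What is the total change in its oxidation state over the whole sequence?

+6

Carbon oxidation states along the series — methyllithium: -4, formaldehyde: 0, carbon dioxide: +4, chloroform: +2.
Net change = +2 − (-4) = +6.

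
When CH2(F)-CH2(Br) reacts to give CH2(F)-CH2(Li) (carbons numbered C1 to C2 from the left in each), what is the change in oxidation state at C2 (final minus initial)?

Before: C2 has 1 bond to C, 2 bonds to H, 1 bond to Br → oxidation state -1.
After: C2 has 1 bond to C, 2 bonds to H, 1 bond to Li → oxidation state -3.
Δ = -3 − (-1) = -2, so this is a reduction at C2.

-2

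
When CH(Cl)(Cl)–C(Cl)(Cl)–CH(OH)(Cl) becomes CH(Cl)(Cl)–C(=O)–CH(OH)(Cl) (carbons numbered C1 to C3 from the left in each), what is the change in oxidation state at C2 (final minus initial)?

Before: C2 has 2 bonds to C, 2 bonds to Cl → oxidation state +2.
After: C2 has 2 bonds to C, 2 bonds to O → oxidation state +2.
Δ = +2 − (+2) = 0, so no net redox change at C2.

0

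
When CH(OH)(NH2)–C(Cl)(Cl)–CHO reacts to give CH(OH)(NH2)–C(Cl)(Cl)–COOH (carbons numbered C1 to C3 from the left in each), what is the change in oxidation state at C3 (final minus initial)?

Before: C3 has 1 bond to C, 1 bond to H, 2 bonds to O → oxidation state +1.
After: C3 has 1 bond to C, 3 bonds to O → oxidation state +3.
Δ = +3 − (+1) = +2, so this is an oxidation at C3.

+2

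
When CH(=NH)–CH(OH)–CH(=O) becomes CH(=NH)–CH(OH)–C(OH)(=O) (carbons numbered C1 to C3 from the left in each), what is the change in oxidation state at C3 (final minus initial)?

Before: C3 has 1 bond to C, 1 bond to H, 2 bonds to O → oxidation state +1.
After: C3 has 1 bond to C, 3 bonds to O → oxidation state +3.
Δ = +3 − (+1) = +2, so this is an oxidation at C3.

+2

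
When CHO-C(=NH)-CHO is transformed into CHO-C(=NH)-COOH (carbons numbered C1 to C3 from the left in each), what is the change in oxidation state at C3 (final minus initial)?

+2

Before: C3 has 1 bond to C, 1 bond to H, 2 bonds to O → oxidation state +1.
After: C3 has 1 bond to C, 3 bonds to O → oxidation state +3.
Δ = +3 − (+1) = +2, so this is an oxidation at C3.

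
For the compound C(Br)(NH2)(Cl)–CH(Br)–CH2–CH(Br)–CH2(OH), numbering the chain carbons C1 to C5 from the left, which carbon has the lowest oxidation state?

Tallying each carbon's bonds:
C1: 1C, 1N, 1Cl, 1Br → 0 + 1 + 1 + 1 = +3
C2: 2C, 1H, 1Br → 0 − 1 + 1 = 0
C3: 2C, 2H → 0 − 2 = -2
C4: 2C, 1H, 1Br → 0 − 1 + 1 = 0
C5: 1C, 2H, 1O → 0 − 2 + 1 = -1
The most reduced carbon is C3 at -2.

C3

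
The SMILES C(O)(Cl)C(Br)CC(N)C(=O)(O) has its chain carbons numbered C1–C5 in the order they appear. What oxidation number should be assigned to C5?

+3

C5 has one bond to C (0), a double bond to O (2×+1 = +2), one bond to O (+1).
Oxidation state = 0 + 2 + 1 = +3.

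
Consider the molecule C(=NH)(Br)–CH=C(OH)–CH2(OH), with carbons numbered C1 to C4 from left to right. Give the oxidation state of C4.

Bonds to more-electronegative neighbours contribute +1 each, bonds to H or metals contribute −1 each, and C–C bonds contribute 0.
C4 has one bond to C (0), one bond to H (-1), one bond to O (+1), one bond to H (-1).
Oxidation state = 0 − 1 + 1 − 1 = -1.

-1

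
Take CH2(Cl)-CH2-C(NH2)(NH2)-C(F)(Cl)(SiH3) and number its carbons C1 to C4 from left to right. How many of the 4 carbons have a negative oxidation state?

2

Bonds to more-electronegative neighbours contribute +1 each, bonds to H or metals contribute −1 each, and C–C bonds contribute 0. Tallying each carbon:
C1: 1C, 2H, 1Cl → 0 − 2 + 1 = -1
C2: 2C, 2H → 0 − 2 = -2
C3: 2C, 2N → 0 + 2 = +2
C4: 1C, 1F, 1Cl, 1Si → 0 + 1 + 1 − 1 = +1
2 carbons (C1, C2) meet the condition.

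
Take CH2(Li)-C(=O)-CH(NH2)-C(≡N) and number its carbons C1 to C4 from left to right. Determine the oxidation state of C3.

Each bond to a more electronegative atom (O, N, halogen) counts +1, each bond to a less electronegative atom (H, metal, B, Si) counts −1, and each C–C bond counts 0.
C3 has one bond to C (0), one bond to C (0), one bond to H (-1), one bond to N (+1).
Oxidation state = 0 + 0 − 1 + 1 = 0.

0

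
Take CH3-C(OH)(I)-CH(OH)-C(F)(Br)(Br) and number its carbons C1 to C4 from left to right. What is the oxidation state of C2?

C2 has one bond to C (0), one bond to C (0), one bond to O (+1), one bond to I (+1).
Oxidation state = 0 + 0 + 1 + 1 = +2.

+2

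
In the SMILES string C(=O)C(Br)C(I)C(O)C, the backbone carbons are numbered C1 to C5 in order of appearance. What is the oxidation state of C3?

Count +1 for every bond to an atom more electronegative than carbon and −1 for every bond to one less electronegative; C–C bonds are 0.
C3 has one bond to C (0), one bond to C (0), one bond to H (-1), one bond to I (+1).
Oxidation state = 0 + 0 − 1 + 1 = 0.

0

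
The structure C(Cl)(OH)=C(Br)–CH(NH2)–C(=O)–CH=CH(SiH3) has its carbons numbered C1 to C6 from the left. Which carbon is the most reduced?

Tallying each carbon's bonds:
C1: 2C, 1O, 1Cl → 0 + 1 + 1 = +2
C2: 3C, 1Br → 0 + 1 = +1
C3: 2C, 1H, 1N → 0 − 1 + 1 = 0
C4: 2C, 2O → 0 + 2 = +2
C5: 3C, 1H → 0 − 1 = -1
C6: 2C, 1H, 1Si → 0 − 1 − 1 = -2
The most reduced carbon is C6 at -2.

C6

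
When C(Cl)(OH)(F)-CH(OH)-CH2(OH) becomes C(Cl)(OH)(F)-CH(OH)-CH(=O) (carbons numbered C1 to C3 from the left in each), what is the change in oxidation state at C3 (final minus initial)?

Before: C3 has 1 bond to C, 2 bonds to H, 1 bond to O → oxidation state -1.
After: C3 has 1 bond to C, 1 bond to H, 2 bonds to O → oxidation state +1.
Δ = +1 − (-1) = +2, so this is an oxidation at C3.

+2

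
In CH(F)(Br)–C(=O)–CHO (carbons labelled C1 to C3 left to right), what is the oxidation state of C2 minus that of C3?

+1

C2: 2C, 2O → 0 + 2 = +2
C3: 1C, 1H, 2O → 0 − 1 + 2 = +1
Difference: +2 − (+1) = +1.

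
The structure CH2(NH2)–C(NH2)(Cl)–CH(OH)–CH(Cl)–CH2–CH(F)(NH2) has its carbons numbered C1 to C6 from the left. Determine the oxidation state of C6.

+1

Bonds to more-electronegative neighbours contribute +1 each, bonds to H or metals contribute −1 each, and C–C bonds contribute 0.
C6 has one bond to C (0), one bond to H (-1), one bond to F (+1), one bond to N (+1).
Oxidation state = 0 − 1 + 1 + 1 = +1.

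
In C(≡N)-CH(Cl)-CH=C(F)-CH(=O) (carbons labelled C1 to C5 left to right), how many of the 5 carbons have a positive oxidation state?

Tallying each carbon's bonds:
C1: 1C, 3N → 0 + 3 = +3
C2: 2C, 1H, 1Cl → 0 − 1 + 1 = 0
C3: 3C, 1H → 0 − 1 = -1
C4: 3C, 1F → 0 + 1 = +1
C5: 1C, 1H, 2O → 0 − 1 + 2 = +1
3 carbons (C1, C4, C5) meet the condition.

3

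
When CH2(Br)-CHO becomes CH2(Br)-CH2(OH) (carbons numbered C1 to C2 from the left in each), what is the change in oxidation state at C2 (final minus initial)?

Before: C2 has 1 bond to C, 1 bond to H, 2 bonds to O → oxidation state +1.
After: C2 has 1 bond to C, 2 bonds to H, 1 bond to O → oxidation state -1.
Δ = -1 − (+1) = -2, so this is a reduction at C2.

-2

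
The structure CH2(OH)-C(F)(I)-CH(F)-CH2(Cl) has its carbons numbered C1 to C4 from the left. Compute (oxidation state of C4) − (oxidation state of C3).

C4: 1C, 2H, 1Cl → 0 − 2 + 1 = -1
C3: 2C, 1H, 1F → 0 − 1 + 1 = 0
Difference: -1 − (0) = -1.

-1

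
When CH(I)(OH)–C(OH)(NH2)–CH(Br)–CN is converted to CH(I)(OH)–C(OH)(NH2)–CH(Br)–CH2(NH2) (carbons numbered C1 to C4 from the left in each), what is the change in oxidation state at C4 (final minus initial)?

Before: C4 has 1 bond to C, 3 bonds to N → oxidation state +3.
After: C4 has 1 bond to C, 2 bonds to H, 1 bond to N → oxidation state -1.
Δ = -1 − (+3) = -4, so this is a reduction at C4.

-4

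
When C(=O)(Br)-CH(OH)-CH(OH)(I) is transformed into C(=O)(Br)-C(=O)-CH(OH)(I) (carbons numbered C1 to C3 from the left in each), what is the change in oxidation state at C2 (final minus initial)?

+2

Before: C2 has 2 bonds to C, 1 bond to H, 1 bond to O → oxidation state 0.
After: C2 has 2 bonds to C, 2 bonds to O → oxidation state +2.
Δ = +2 − (0) = +2, so this is an oxidation at C2.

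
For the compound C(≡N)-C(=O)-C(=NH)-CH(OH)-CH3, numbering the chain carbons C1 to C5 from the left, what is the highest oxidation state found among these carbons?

+3

Tallying each carbon's bonds:
C1: 1C, 3N → 0 + 3 = +3
C2: 2C, 2O → 0 + 2 = +2
C3: 2C, 2N → 0 + 2 = +2
C4: 2C, 1H, 1O → 0 − 1 + 1 = 0
C5: 1C, 3H → 0 − 3 = -3
The highest value is +3.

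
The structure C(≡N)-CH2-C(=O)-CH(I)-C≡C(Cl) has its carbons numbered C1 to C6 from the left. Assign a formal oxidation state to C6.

Bonds to more-electronegative neighbours contribute +1 each, bonds to H or metals contribute −1 each, and C–C bonds contribute 0.
C6 has a triple bond to C (3×0 = 0), one bond to Cl (+1).
Oxidation state = 0 + 1 = +1.

+1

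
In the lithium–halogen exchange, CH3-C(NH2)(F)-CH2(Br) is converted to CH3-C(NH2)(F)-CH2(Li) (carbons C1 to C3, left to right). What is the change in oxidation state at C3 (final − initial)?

Before: C3 has 1 bond to C, 2 bonds to H, 1 bond to Br → oxidation state -1.
After: C3 has 1 bond to C, 2 bonds to H, 1 bond to Li → oxidation state -3.
Δ = -3 − (-1) = -2, so this is a reduction at C3.

-2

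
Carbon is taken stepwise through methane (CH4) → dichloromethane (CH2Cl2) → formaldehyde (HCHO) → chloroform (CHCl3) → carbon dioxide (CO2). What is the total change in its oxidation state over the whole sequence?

+8

Carbon oxidation states along the series — methane: -4, dichloromethane: 0, formaldehyde: 0, chloroform: +2, carbon dioxide: +4.
Net change = +4 − (-4) = +8.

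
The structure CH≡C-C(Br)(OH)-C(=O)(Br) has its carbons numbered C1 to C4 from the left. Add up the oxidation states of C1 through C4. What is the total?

+4

Tallying each carbon's bonds:
C1: 3C, 1H → 0 − 1 = -1
C2: 4C → 0 = 0
C3: 2C, 1O, 1Br → 0 + 1 + 1 = +2
C4: 1C, 2O, 1Br → 0 + 2 + 1 = +3
Sum = -1 + 0 + 2 + 3 = +4.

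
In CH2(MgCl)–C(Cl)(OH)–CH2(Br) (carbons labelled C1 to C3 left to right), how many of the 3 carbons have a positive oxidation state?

Tallying each carbon's bonds:
C1: 1C, 2H, 1Mg → 0 − 2 − 1 = -3
C2: 2C, 1O, 1Cl → 0 + 1 + 1 = +2
C3: 1C, 2H, 1Br → 0 − 2 + 1 = -1
1 carbon (C2) meets the condition.

1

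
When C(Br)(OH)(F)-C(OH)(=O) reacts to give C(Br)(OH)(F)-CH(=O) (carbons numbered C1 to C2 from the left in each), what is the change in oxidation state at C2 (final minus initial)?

Before: C2 has 1 bond to C, 3 bonds to O → oxidation state +3.
After: C2 has 1 bond to C, 1 bond to H, 2 bonds to O → oxidation state +1.
Δ = +1 − (+3) = -2, so this is a reduction at C2.

-2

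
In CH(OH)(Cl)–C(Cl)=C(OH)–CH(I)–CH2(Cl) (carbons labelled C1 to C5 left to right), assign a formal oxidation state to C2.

+1

C2 has one bond to C (0), a double bond to C (2×0 = 0), one bond to Cl (+1).
Oxidation state = 0 + 0 + 1 = +1.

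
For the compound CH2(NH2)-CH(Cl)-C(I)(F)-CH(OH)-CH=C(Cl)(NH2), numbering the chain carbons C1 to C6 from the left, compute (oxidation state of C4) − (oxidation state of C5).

+1

C4: 2C, 1H, 1O → 0 − 1 + 1 = 0
C5: 3C, 1H → 0 − 1 = -1
Difference: 0 − (-1) = +1.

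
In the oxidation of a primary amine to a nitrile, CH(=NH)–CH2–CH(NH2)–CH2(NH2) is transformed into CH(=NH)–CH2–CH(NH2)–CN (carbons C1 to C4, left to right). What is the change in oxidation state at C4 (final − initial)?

+4

Before: C4 has 1 bond to C, 2 bonds to H, 1 bond to N → oxidation state -1.
After: C4 has 1 bond to C, 3 bonds to N → oxidation state +3.
Δ = +3 − (-1) = +4, so this is an oxidation at C4.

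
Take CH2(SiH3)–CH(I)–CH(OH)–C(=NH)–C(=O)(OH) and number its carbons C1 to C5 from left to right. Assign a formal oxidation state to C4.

C4 has one bond to C (0), one bond to C (0), a double bond to N (2×+1 = +2).
Oxidation state = 0 + 0 + 2 = +2.

+2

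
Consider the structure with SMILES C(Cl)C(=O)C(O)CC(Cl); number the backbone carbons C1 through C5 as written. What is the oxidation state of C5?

Assign +1 per bond to O/N/halogen, −1 per bond to H or an electropositive element, and 0 per bond to carbon.
C5 has one bond to C (0), one bond to H (-1), one bond to Cl (+1), one bond to H (-1).
Oxidation state = 0 − 1 + 1 − 1 = -1.

-1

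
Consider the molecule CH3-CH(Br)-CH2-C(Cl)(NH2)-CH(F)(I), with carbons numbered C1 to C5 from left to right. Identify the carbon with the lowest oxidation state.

Tallying each carbon's bonds:
C1: 1C, 3H → 0 − 3 = -3
C2: 2C, 1H, 1Br → 0 − 1 + 1 = 0
C3: 2C, 2H → 0 − 2 = -2
C4: 2C, 1N, 1Cl → 0 + 1 + 1 = +2
C5: 1C, 1H, 1F, 1I → 0 − 1 + 1 + 1 = +1
The most reduced carbon is C1 at -3.

C1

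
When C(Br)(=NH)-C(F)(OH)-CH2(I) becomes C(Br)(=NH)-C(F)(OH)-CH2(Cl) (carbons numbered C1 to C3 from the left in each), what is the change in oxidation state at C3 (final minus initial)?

Before: C3 has 1 bond to C, 2 bonds to H, 1 bond to I → oxidation state -1.
After: C3 has 1 bond to C, 2 bonds to H, 1 bond to Cl → oxidation state -1.
Δ = -1 − (-1) = 0, so no net redox change at C3.

0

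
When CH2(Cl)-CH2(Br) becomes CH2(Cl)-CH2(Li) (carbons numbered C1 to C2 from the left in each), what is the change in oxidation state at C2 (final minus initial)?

Before: C2 has 1 bond to C, 2 bonds to H, 1 bond to Br → oxidation state -1.
After: C2 has 1 bond to C, 2 bonds to H, 1 bond to Li → oxidation state -3.
Δ = -3 − (-1) = -2, so this is a reduction at C2.

-2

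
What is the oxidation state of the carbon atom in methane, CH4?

Bonds to more-electronegative neighbours contribute +1 each, bonds to H or metals contribute −1 each, and C–C bonds contribute 0.
The carbon has one bond to H (-1), one bond to H (-1), one bond to H (-1), one bond to H (-1).
Oxidation state = -1 − 1 − 1 − 1 = -4.

-4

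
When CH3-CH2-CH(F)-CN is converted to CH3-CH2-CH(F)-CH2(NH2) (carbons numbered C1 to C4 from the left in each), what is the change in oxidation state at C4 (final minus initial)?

-4

Before: C4 has 1 bond to C, 3 bonds to N → oxidation state +3.
After: C4 has 1 bond to C, 2 bonds to H, 1 bond to N → oxidation state -1.
Δ = -1 − (+3) = -4, so this is a reduction at C4.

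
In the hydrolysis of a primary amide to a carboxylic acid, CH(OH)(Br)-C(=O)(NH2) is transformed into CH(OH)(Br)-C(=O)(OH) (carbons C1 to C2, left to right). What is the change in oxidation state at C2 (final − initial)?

Before: C2 has 1 bond to C, 2 bonds to O, 1 bond to N → oxidation state +3.
After: C2 has 1 bond to C, 3 bonds to O → oxidation state +3.
Δ = +3 − (+3) = 0, so no net redox change at C2.

0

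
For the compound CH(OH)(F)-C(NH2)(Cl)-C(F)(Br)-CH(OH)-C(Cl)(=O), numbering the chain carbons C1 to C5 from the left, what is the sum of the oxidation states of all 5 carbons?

+8

Bonds to more-electronegative neighbours contribute +1 each, bonds to H or metals contribute −1 each, and C–C bonds contribute 0. Tallying each carbon:
C1: 1C, 1H, 1O, 1F → 0 − 1 + 1 + 1 = +1
C2: 2C, 1N, 1Cl → 0 + 1 + 1 = +2
C3: 2C, 1F, 1Br → 0 + 1 + 1 = +2
C4: 2C, 1H, 1O → 0 − 1 + 1 = 0
C5: 1C, 2O, 1Cl → 0 + 2 + 1 = +3
Sum = +1 + 2 + 2 + 0 + 3 = +8.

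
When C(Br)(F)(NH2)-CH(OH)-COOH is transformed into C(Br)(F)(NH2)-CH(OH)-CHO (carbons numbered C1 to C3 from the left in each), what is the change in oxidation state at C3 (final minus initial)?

Before: C3 has 1 bond to C, 3 bonds to O → oxidation state +3.
After: C3 has 1 bond to C, 1 bond to H, 2 bonds to O → oxidation state +1.
Δ = +1 − (+3) = -2, so this is a reduction at C3.

-2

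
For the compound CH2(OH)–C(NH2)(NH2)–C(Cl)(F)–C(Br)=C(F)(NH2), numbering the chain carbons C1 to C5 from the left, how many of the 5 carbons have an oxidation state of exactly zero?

0

Assign +1 per bond to O/N/halogen, −1 per bond to H or an electropositive element, and 0 per bond to carbon. Tallying each carbon:
C1: 1C, 2H, 1O → 0 − 2 + 1 = -1
C2: 2C, 2N → 0 + 2 = +2
C3: 2C, 1F, 1Cl → 0 + 1 + 1 = +2
C4: 3C, 1Br → 0 + 1 = +1
C5: 2C, 1N, 1F → 0 + 1 + 1 = +2
0 carbons meet the condition.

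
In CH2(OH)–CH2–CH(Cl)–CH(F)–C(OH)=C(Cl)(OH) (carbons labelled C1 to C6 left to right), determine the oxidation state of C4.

0

Bonds to more-electronegative neighbours contribute +1 each, bonds to H or metals contribute −1 each, and C–C bonds contribute 0.
C4 has one bond to C (0), one bond to C (0), one bond to F (+1), one bond to H (-1).
Oxidation state = 0 + 0 + 1 − 1 = 0.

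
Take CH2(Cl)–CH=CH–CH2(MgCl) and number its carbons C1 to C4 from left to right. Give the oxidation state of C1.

Each bond to a more electronegative atom (O, N, halogen) counts +1, each bond to a less electronegative atom (H, metal, B, Si) counts −1, and each C–C bond counts 0.
C1 has one bond to C (0), one bond to Cl (+1), one bond to H (-1), one bond to H (-1).
Oxidation state = 0 + 1 − 1 − 1 = -1.

-1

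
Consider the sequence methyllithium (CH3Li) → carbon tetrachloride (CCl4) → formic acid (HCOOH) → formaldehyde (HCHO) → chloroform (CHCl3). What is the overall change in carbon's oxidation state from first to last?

+6

Carbon oxidation states along the series — methyllithium: -4, carbon tetrachloride: +4, formic acid: +2, formaldehyde: 0, chloroform: +2.
Net change = +2 − (-4) = +6.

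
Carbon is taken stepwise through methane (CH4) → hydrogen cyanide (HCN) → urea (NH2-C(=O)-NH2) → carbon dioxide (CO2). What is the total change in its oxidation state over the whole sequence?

+8

Carbon oxidation states along the series — methane: -4, hydrogen cyanide: +2, urea: +4, carbon dioxide: +4.
Net change = +4 − (-4) = +8.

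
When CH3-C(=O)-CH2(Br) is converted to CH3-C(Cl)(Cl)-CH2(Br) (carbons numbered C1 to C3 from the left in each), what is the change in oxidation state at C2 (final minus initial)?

0

Before: C2 has 2 bonds to C, 2 bonds to O → oxidation state +2.
After: C2 has 2 bonds to C, 2 bonds to Cl → oxidation state +2.
Δ = +2 − (+2) = 0, so no net redox change at C2.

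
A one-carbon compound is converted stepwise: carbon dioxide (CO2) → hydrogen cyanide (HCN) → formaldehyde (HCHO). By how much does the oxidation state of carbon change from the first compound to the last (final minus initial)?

-4

Carbon oxidation states along the series — carbon dioxide: +4, hydrogen cyanide: +2, formaldehyde: 0.
Net change = 0 − (+4) = -4.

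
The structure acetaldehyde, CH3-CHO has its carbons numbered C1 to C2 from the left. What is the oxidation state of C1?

-3

C1 has one bond to H (-1), one bond to H (-1), one bond to H (-1), one bond to C (0).
Oxidation state = -1 − 1 − 1 + 0 = -3.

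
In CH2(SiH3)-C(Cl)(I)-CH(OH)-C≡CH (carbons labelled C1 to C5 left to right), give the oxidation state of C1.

-3

Bonds to more-electronegative neighbours contribute +1 each, bonds to H or metals contribute −1 each, and C–C bonds contribute 0.
C1 has one bond to C (0), one bond to Si (-1), one bond to H (-1), one bond to H (-1).
Oxidation state = 0 − 1 − 1 − 1 = -3.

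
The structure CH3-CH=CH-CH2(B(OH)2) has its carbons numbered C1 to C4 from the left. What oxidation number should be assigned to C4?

-3

Count +1 for every bond to an atom more electronegative than carbon and −1 for every bond to one less electronegative; C–C bonds are 0.
C4 has one bond to C (0), one bond to H (-1), one bond to B (-1), one bond to H (-1).
Oxidation state = 0 − 1 − 1 − 1 = -3.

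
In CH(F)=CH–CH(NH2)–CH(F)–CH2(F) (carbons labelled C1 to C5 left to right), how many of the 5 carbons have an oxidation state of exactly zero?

3

Tallying each carbon's bonds:
C1: 2C, 1H, 1F → 0 − 1 + 1 = 0
C2: 3C, 1H → 0 − 1 = -1
C3: 2C, 1H, 1N → 0 − 1 + 1 = 0
C4: 2C, 1H, 1F → 0 − 1 + 1 = 0
C5: 1C, 2H, 1F → 0 − 2 + 1 = -1
3 carbons (C1, C3, C4) meet the condition.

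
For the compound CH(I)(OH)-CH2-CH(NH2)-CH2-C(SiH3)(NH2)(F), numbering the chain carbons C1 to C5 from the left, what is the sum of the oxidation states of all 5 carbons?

-2

Tallying each carbon's bonds:
C1: 1C, 1H, 1O, 1I → 0 − 1 + 1 + 1 = +1
C2: 2C, 2H → 0 − 2 = -2
C3: 2C, 1H, 1N → 0 − 1 + 1 = 0
C4: 2C, 2H → 0 − 2 = -2
C5: 1C, 1N, 1F, 1Si → 0 + 1 + 1 − 1 = +1
Sum = +1 − 2 + 0 − 2 + 1 = -2.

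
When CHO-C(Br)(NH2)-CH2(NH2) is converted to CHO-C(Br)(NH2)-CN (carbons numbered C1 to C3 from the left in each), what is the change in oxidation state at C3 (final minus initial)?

Before: C3 has 1 bond to C, 2 bonds to H, 1 bond to N → oxidation state -1.
After: C3 has 1 bond to C, 3 bonds to N → oxidation state +3.
Δ = +3 − (-1) = +4, so this is an oxidation at C3.

+4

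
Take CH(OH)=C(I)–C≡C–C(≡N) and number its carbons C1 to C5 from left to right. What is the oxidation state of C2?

C2 has a double bond to C (2×0 = 0), one bond to C (0), one bond to I (+1).
Oxidation state = 0 + 0 + 1 = +1.

+1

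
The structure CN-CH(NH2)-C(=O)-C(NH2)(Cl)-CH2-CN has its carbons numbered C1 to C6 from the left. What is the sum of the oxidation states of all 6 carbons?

+8

Tallying each carbon's bonds:
C1: 1C, 3N → 0 + 3 = +3
C2: 2C, 1H, 1N → 0 − 1 + 1 = 0
C3: 2C, 2O → 0 + 2 = +2
C4: 2C, 1N, 1Cl → 0 + 1 + 1 = +2
C5: 2C, 2H → 0 − 2 = -2
C6: 1C, 3N → 0 + 3 = +3
Sum = +3 + 0 + 2 + 2 − 2 + 3 = +8.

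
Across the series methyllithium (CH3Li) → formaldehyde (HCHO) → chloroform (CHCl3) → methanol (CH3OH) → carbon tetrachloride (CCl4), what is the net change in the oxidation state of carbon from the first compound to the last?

Carbon oxidation states along the series — methyllithium: -4, formaldehyde: 0, chloroform: +2, methanol: -2, carbon tetrachloride: +4.
Net change = +4 − (-4) = +8.

+8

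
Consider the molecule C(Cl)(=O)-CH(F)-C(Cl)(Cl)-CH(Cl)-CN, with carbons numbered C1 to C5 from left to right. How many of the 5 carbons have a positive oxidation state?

Tallying each carbon's bonds:
C1: 1C, 2O, 1Cl → 0 + 2 + 1 = +3
C2: 2C, 1H, 1F → 0 − 1 + 1 = 0
C3: 2C, 2Cl → 0 + 2 = +2
C4: 2C, 1H, 1Cl → 0 − 1 + 1 = 0
C5: 1C, 3N → 0 + 3 = +3
3 carbons (C1, C3, C5) meet the condition.

3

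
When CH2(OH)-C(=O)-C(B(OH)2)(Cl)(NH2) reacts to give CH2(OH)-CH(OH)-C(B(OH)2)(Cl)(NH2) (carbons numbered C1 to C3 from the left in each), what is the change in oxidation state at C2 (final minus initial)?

Before: C2 has 2 bonds to C, 2 bonds to O → oxidation state +2.
After: C2 has 2 bonds to C, 1 bond to H, 1 bond to O → oxidation state 0.
Δ = 0 − (+2) = -2, so this is a reduction at C2.

-2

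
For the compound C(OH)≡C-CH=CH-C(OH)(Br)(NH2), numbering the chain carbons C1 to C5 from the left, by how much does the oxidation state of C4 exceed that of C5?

-4

C4: 3C, 1H → 0 − 1 = -1
C5: 1C, 1O, 1N, 1Br → 0 + 1 + 1 + 1 = +3
Difference: -1 − (+3) = -4.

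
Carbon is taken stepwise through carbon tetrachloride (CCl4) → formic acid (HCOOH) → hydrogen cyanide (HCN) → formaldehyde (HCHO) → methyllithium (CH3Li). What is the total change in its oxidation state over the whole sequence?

-8

Carbon oxidation states along the series — carbon tetrachloride: +4, formic acid: +2, hydrogen cyanide: +2, formaldehyde: 0, methyllithium: -4.
Net change = -4 − (+4) = -8.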